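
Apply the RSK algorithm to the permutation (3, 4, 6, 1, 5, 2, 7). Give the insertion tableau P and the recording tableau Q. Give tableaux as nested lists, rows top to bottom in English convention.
Insert each entry of the permutation into P by Schensted row insertion, recording in Q the position of each new cell.

Insert 3: appended to row 1. P = [[3]].
Insert 4: appended to row 1. P = [[3, 4]].
Insert 6: appended to row 1. P = [[3, 4, 6]].
Insert 1: 1 bumps 3 from row 1; 3 starts row 2. P = [[1, 4, 6], [3]].
Insert 5: 5 bumps 6 from row 1; 6 appends to row 2. P = [[1, 4, 5], [3, 6]].
Insert 2: 2 bumps 4 from row 1; 4 bumps 6 from row 2; 6 starts row 3. P = [[1, 2, 5], [3, 4], [6]].
Insert 7: appended to row 1. P = [[1, 2, 5, 7], [3, 4], [6]].

So P = [[1, 2, 5, 7], [3, 4], [6]], Q = [[1, 2, 3, 7], [4, 5], [6]].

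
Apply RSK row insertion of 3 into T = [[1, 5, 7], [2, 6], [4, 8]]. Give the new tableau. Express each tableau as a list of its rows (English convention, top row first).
[[1, 3, 7], [2, 5], [4, 6], [8]]

In row 1, 3 replaces 5 (the leftmost entry greater than 3); 5 is bumped to row 2. In row 2, 5 replaces 6 (the leftmost entry greater than 5); 6 is bumped to row 3. In row 3, 6 replaces 8 (the leftmost entry greater than 6); 8 is bumped to row 4. 8 starts a new row 4. The new tableau is [[1, 3, 7], [2, 5], [4, 6], [8]].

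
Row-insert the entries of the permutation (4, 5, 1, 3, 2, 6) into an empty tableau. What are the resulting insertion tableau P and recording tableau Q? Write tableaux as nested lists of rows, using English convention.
P = [[1, 2, 6], [3, 5], [4]], Q = [[1, 2, 6], [3, 4], [5]]

Insert each entry of the permutation into P by Schensted row insertion, recording in Q the position of each new cell.

Insert 4: appended to row 1. P = [[4]], Q = [[1]].
Insert 5: appended to row 1. P = [[4, 5]], Q = [[1, 2]].
Insert 1: 1 bumps 4 from row 1; 4 starts row 2. P = [[1, 5], [4]], Q = [[1, 2], [3]].
Insert 3: 3 bumps 5 from row 1; 5 appends to row 2. P = [[1, 3], [4, 5]], Q = [[1, 2], [3, 4]].
Insert 2: 2 bumps 3 from row 1; 3 bumps 4 from row 2; 4 starts row 3. P = [[1, 2], [3, 5], [4]], Q = [[1, 2], [3, 4], [5]].
Insert 6: appended to row 1. P = [[1, 2, 6], [3, 5], [4]], Q = [[1, 2, 6], [3, 4], [5]].

So P = [[1, 2, 6], [3, 5], [4]], Q = [[1, 2, 6], [3, 4], [5]].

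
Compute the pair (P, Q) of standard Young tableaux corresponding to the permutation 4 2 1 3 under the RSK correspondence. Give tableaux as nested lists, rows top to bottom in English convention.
P = [[1, 3], [2], [4]], Q = [[1, 4], [2], [3]]

Insert each entry of the permutation into P by Schensted row insertion, recording in Q the position of each new cell.

Insert 4: appended to row 1. P = [[4]], Q = [[1]].
Insert 2: 2 bumps 4 from row 1; 4 starts row 2. P = [[2], [4]], Q = [[1], [2]].
Insert 1: 1 bumps 2 from row 1; 2 bumps 4 from row 2; 4 starts row 3. P = [[1], [2], [4]], Q = [[1], [2], [3]].
Insert 3: appended to row 1. P = [[1, 3], [2], [4]], Q = [[1, 4], [2], [3]].

So P = [[1, 3], [2], [4]], Q = [[1, 4], [2], [3]].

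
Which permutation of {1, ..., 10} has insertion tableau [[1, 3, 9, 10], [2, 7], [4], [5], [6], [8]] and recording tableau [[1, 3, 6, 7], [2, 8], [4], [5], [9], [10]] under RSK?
8 6 7 5 2 9 10 4 3 1

Reverse the RSK construction: for i from n down to 1, find the cell of Q containing i, remove the entry at that cell from P, and reverse-bump it up through P; the value ejected from row 1 is w(i).

Step i=10: Q has 10 at row 6, column 1; remove 8 from row 6 of P and reverse-bump: 8 enters row 5 and ejects 6; 6 enters row 4 and ejects 5; 5 enters row 3 and ejects 4; 4 enters row 2 and ejects 2; 2 enters row 1 and ejects 1. So w(10) = 1. P is now [[2, 3, 9, 10], [4, 7], [5], [6], [8]].
Step i=9: Q has 9 at row 5, column 1; remove 8 from row 5 of P and reverse-bump: 8 enters row 4 and ejects 6; 6 enters row 3 and ejects 5; 5 enters row 2 and ejects 4; 4 enters row 1 and ejects 3. So w(9) = 3. P is now [[2, 4, 9, 10], [5, 7], [6], [8]].
Step i=8: Q has 8 at row 2, column 2; remove 7 from row 2 of P and reverse-bump: 7 enters row 1 and ejects 4. So w(8) = 4. P is now [[2, 7, 9, 10], [5], [6], [8]].
Step i=7: Q has 7 at row 1, column 4; remove that cell from P, ejecting 10. So w(7) = 10. P is now [[2, 7, 9], [5], [6], [8]].
Step i=6: Q has 6 at row 1, column 3; remove that cell from P, ejecting 9. So w(6) = 9. P is now [[2, 7], [5], [6], [8]].
Step i=5: Q has 5 at row 4, column 1; remove 8 from row 4 of P and reverse-bump: 8 enters row 3 and ejects 6; 6 enters row 2 and ejects 5; 5 enters row 1 and ejects 2. So w(5) = 2. P is now [[5, 7], [6], [8]].
Step i=4: Q has 4 at row 3, column 1; remove 8 from row 3 of P and reverse-bump: 8 enters row 2 and ejects 6; 6 enters row 1 and ejects 5. So w(4) = 5. P is now [[6, 7], [8]].
Step i=3: Q has 3 at row 1, column 2; remove that cell from P, ejecting 7. So w(3) = 7. P is now [[6], [8]].
Step i=2: Q has 2 at row 2, column 1; remove 8 from row 2 of P and reverse-bump: 8 enters row 1 and ejects 6. So w(2) = 6. P is now [[8]].
Step i=1: Q has 1 at row 1, column 1; remove that cell from P, ejecting 8. So w(1) = 8. P is now [].

So w = 8 6 7 5 2 9 10 4 3 1.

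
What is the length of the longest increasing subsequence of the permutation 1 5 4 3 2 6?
3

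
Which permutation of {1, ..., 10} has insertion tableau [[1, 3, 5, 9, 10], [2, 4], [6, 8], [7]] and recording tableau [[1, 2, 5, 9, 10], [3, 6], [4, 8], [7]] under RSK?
Reverse the RSK construction: for i from n down to 1, find the cell of Q containing i, remove the entry at that cell from P, and reverse-bump it up through P; the value ejected from row 1 is w(i).

Step i=10: Q has 10 at row 1, column 5; remove that cell from P, ejecting 10. So w(10) = 10. P is now [[1, 3, 5, 9], [2, 4], [6, 8], [7]].
Step i=9: Q has 9 at row 1, column 4; remove that cell from P, ejecting 9. So w(9) = 9. P is now [[1, 3, 5], [2, 4], [6, 8], [7]].
Step i=8: Q has 8 at row 3, column 2; remove 8 from row 3 of P and reverse-bump: 8 enters row 2 and ejects 4; 4 enters row 1 and ejects 3. So w(8) = 3. P is now [[1, 4, 5], [2, 8], [6], [7]].
Step i=7: Q has 7 at row 4, column 1; remove 7 from row 4 of P and reverse-bump: 7 enters row 3 and ejects 6; 6 enters row 2 and ejects 2; 2 enters row 1 and ejects 1. So w(7) = 1. P is now [[2, 4, 5], [6, 8], [7]].
Step i=6: Q has 6 at row 2, column 2; remove 8 from row 2 of P and reverse-bump: 8 enters row 1 and ejects 5. So w(6) = 5. P is now [[2, 4, 8], [6], [7]].
Step i=5: Q has 5 at row 1, column 3; remove that cell from P, ejecting 8. So w(5) = 8. P is now [[2, 4], [6], [7]].
Step i=4: Q has 4 at row 3, column 1; remove 7 from row 3 of P and reverse-bump: 7 enters row 2 and ejects 6; 6 enters row 1 and ejects 4. So w(4) = 4. P is now [[2, 6], [7]].
Step i=3: Q has 3 at row 2, column 1; remove 7 from row 2 of P and reverse-bump: 7 enters row 1 and ejects 6. So w(3) = 6. P is now [[2, 7]].
Step i=2: Q has 2 at row 1, column 2; remove that cell from P, ejecting 7. So w(2) = 7. P is now [[2]].
Step i=1: Q has 1 at row 1, column 1; remove that cell from P, ejecting 2. So w(1) = 2. P is now [].

So w = 2 7 6 4 8 5 1 3 9 10.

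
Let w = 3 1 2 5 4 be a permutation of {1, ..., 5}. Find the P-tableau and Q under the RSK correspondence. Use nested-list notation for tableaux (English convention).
Insert each entry of the permutation into P by Schensted row insertion, recording in Q the position of each new cell.

After inserting 3: P = [[3]].
After inserting 1: P = [[1], [3]].
After inserting 2: P = [[1, 2], [3]].
After inserting 5: P = [[1, 2, 5], [3]].
After inserting 4: P = [[1, 2, 4], [3, 5]].

So P = [[1, 2, 4], [3, 5]], Q = [[1, 3, 4], [2, 5]].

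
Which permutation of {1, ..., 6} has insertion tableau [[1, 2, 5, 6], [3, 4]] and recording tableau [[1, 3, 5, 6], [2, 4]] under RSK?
Reverse the RSK construction: for i from n down to 1, find the cell of Q containing i, remove the entry at that cell from P, and reverse-bump it up through P; the value ejected from row 1 is w(i).

Step i=6: Q has 6 at row 1, column 4; remove that cell from P, ejecting 6. So w(6) = 6. P is now [[1, 2, 5], [3, 4]].
Step i=5: Q has 5 at row 1, column 3; remove that cell from P, ejecting 5. So w(5) = 5. P is now [[1, 2], [3, 4]].
Step i=4: Q has 4 at row 2, column 2; remove 4 from row 2 of P and reverse-bump: 4 enters row 1 and ejects 2. So w(4) = 2. P is now [[1, 4], [3]].
Step i=3: Q has 3 at row 1, column 2; remove that cell from P, ejecting 4. So w(3) = 4. P is now [[1], [3]].
Step i=2: Q has 2 at row 2, column 1; remove 3 from row 2 of P and reverse-bump: 3 enters row 1 and ejects 1. So w(2) = 1. P is now [[3]].
Step i=1: Q has 1 at row 1, column 1; remove that cell from P, ejecting 3. So w(1) = 3. P is now [].

So w = 3 1 4 2 5 6.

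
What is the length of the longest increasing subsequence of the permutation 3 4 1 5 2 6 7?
5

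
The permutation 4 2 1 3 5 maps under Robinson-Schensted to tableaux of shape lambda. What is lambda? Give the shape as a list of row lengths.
Row-insert each entry into an empty tableau.

After inserting 4: P = [[4]].
After inserting 2: P = [[2], [4]].
After inserting 1: P = [[1], [2], [4]].
After inserting 3: P = [[1, 3], [2], [4]].
After inserting 5: P = [[1, 3, 5], [2], [4]].

The final insertion tableau P = [[1, 3, 5], [2], [4]] has shape [3, 1, 1].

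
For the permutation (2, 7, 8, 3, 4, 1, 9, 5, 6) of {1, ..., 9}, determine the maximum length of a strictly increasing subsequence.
5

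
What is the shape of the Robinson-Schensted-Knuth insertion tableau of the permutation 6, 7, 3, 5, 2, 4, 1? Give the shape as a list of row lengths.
[2, 2, 2, 1]

Row-insert each entry into an empty tableau.

After inserting 6: P = [[6]].
After inserting 7: P = [[6, 7]].
After inserting 3: P = [[3, 7], [6]].
After inserting 5: P = [[3, 5], [6, 7]].
After inserting 2: P = [[2, 5], [3, 7], [6]].
After inserting 4: P = [[2, 4], [3, 5], [6, 7]].
After inserting 1: P = [[1, 4], [2, 5], [3, 7], [6]].

The final insertion tableau P = [[1, 4], [2, 5], [3, 7], [6]] has shape [2, 2, 2, 1].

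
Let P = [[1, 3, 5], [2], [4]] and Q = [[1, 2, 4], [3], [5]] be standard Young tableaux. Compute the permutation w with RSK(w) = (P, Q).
2 4 3 5 1

Reverse the RSK construction: for i from n down to 1, find the cell of Q containing i, remove the entry at that cell from P, and reverse-bump it up through P; the value ejected from row 1 is w(i).

Step i=5: Q has 5 at row 3, column 1; remove 4 from row 3 of P and reverse-bump: 4 enters row 2 and ejects 2; 2 enters row 1 and ejects 1. So w(5) = 1. P is now [[2, 3, 5], [4]].
Step i=4: Q has 4 at row 1, column 3; remove that cell from P, ejecting 5. So w(4) = 5. P is now [[2, 3], [4]].
Step i=3: Q has 3 at row 2, column 1; remove 4 from row 2 of P and reverse-bump: 4 enters row 1 and ejects 3. So w(3) = 3. P is now [[2, 4]].
Step i=2: Q has 2 at row 1, column 2; remove that cell from P, ejecting 4. So w(2) = 4. P is now [[2]].
Step i=1: Q has 1 at row 1, column 1; remove that cell from P, ejecting 2. So w(1) = 2. P is now [].

So w = 2 4 3 5 1.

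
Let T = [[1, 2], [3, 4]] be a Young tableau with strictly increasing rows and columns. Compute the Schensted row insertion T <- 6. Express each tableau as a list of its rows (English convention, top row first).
[[1, 2, 6], [3, 4]]

6 is larger than every entry of row 1, so it is appended to row 1. The new tableau is [[1, 2, 6], [3, 4]].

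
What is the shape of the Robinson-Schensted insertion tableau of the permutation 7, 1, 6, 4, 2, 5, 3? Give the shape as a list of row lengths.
[3, 2, 1, 1]

Row-insert each entry into an empty tableau.

After inserting 7: P = [[7]].
After inserting 1: P = [[1], [7]].
After inserting 6: P = [[1, 6], [7]].
After inserting 4: P = [[1, 4], [6], [7]].
After inserting 2: P = [[1, 2], [4], [6], [7]].
After inserting 5: P = [[1, 2, 5], [4], [6], [7]].
After inserting 3: P = [[1, 2, 3], [4, 5], [6], [7]].

The final insertion tableau P = [[1, 2, 3], [4, 5], [6], [7]] has shape [3, 2, 1, 1].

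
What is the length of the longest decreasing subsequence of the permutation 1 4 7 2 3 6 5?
3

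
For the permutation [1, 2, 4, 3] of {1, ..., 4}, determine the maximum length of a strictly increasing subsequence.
3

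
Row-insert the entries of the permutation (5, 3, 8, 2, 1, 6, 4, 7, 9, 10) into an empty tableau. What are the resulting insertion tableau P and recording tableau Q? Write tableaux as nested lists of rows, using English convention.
P = [[1, 4, 7, 9, 10], [2, 6], [3, 8], [5]], Q = [[1, 3, 8, 9, 10], [2, 6], [4, 7], [5]]

Insert each entry of the permutation into P by Schensted row insertion, recording in Q the position of each new cell.

Insert 5: appended to row 1. P = [[5]], Q = [[1]].
Insert 3: 3 bumps 5 from row 1; 5 starts row 2. P = [[3], [5]], Q = [[1], [2]].
Insert 8: appended to row 1. P = [[3, 8], [5]], Q = [[1, 3], [2]].
Insert 2: 2 bumps 3 from row 1; 3 bumps 5 from row 2; 5 starts row 3. P = [[2, 8], [3], [5]], Q = [[1, 3], [2], [4]].
Insert 1: 1 bumps 2 from row 1; 2 bumps 3 from row 2; 3 bumps 5 from row 3; 5 starts row 4. P = [[1, 8], [2], [3], [5]], Q = [[1, 3], [2], [4], [5]].
Insert 6: 6 bumps 8 from row 1; 8 appends to row 2. P = [[1, 6], [2, 8], [3], [5]], Q = [[1, 3], [2, 6], [4], [5]].
Insert 4: 4 bumps 6 from row 1; 6 bumps 8 from row 2; 8 appends to row 3. P = [[1, 4], [2, 6], [3, 8], [5]], Q = [[1, 3], [2, 6], [4, 7], [5]].
Insert 7: appended to row 1. P = [[1, 4, 7], [2, 6], [3, 8], [5]], Q = [[1, 3, 8], [2, 6], [4, 7], [5]].
Insert 9: appended to row 1. P = [[1, 4, 7, 9], [2, 6], [3, 8], [5]], Q = [[1, 3, 8, 9], [2, 6], [4, 7], [5]].
Insert 10: appended to row 1. P = [[1, 4, 7, 9, 10], [2, 6], [3, 8], [5]], Q = [[1, 3, 8, 9, 10], [2, 6], [4, 7], [5]].

So P = [[1, 4, 7, 9, 10], [2, 6], [3, 8], [5]], Q = [[1, 3, 8, 9, 10], [2, 6], [4, 7], [5]].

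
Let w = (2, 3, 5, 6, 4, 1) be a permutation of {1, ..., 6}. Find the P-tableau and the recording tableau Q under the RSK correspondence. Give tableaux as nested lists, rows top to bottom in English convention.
Insert each entry of the permutation into P by Schensted row insertion, recording in Q the position of each new cell.

After inserting 2: P = [[2]].
After inserting 3: P = [[2, 3]].
After inserting 5: P = [[2, 3, 5]].
After inserting 6: P = [[2, 3, 5, 6]].
After inserting 4: P = [[2, 3, 4, 6], [5]].
After inserting 1: P = [[1, 3, 4, 6], [2], [5]].

So P = [[1, 3, 4, 6], [2], [5]], Q = [[1, 2, 3, 4], [5], [6]].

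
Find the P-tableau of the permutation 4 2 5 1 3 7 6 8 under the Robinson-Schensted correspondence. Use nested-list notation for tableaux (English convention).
P = [[1, 3, 6, 8], [2, 5, 7], [4]]

Insert 4: appended to row 1. P = [[4]].
Insert 2: 2 bumps 4 from row 1; 4 starts row 2. P = [[2], [4]].
Insert 5: appended to row 1. P = [[2, 5], [4]].
Insert 1: 1 bumps 2 from row 1; 2 bumps 4 from row 2; 4 starts row 3. P = [[1, 5], [2], [4]].
Insert 3: 3 bumps 5 from row 1; 5 appends to row 2. P = [[1, 3], [2, 5], [4]].
Insert 7: appended to row 1. P = [[1, 3, 7], [2, 5], [4]].
Insert 6: 6 bumps 7 from row 1; 7 appends to row 2. P = [[1, 3, 6], [2, 5, 7], [4]].
Insert 8: appended to row 1. P = [[1, 3, 6, 8], [2, 5, 7], [4]].

So P = [[1, 3, 6, 8], [2, 5, 7], [4]].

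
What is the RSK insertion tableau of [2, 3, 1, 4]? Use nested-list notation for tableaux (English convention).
After inserting 2: P = [[2]].
After inserting 3: P = [[2, 3]].
After inserting 1: P = [[1, 3], [2]].
After inserting 4: P = [[1, 3, 4], [2]].

So P = [[1, 3, 4], [2]].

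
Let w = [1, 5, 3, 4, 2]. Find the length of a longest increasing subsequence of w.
3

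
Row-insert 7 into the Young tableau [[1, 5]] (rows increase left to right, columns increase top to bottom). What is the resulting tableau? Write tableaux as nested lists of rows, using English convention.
7 is larger than every entry of row 1, so it is appended to row 1. The new tableau is [[1, 5, 7]].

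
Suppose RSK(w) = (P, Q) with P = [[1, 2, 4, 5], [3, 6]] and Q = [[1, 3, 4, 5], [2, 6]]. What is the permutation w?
3 1 2 4 6 5

Reverse the RSK construction: for i from n down to 1, find the cell of Q containing i, remove the entry at that cell from P, and reverse-bump it up through P; the value ejected from row 1 is w(i).

Step i=6: Q has 6 at row 2, column 2; remove 6 from row 2 of P and reverse-bump: 6 enters row 1 and ejects 5. So w(6) = 5. P is now [[1, 2, 4, 6], [3]].
Step i=5: Q has 5 at row 1, column 4; remove that cell from P, ejecting 6. So w(5) = 6. P is now [[1, 2, 4], [3]].
Step i=4: Q has 4 at row 1, column 3; remove that cell from P, ejecting 4. So w(4) = 4. P is now [[1, 2], [3]].
Step i=3: Q has 3 at row 1, column 2; remove that cell from P, ejecting 2. So w(3) = 2. P is now [[1], [3]].
Step i=2: Q has 2 at row 2, column 1; remove 3 from row 2 of P and reverse-bump: 3 enters row 1 and ejects 1. So w(2) = 1. P is now [[3]].
Step i=1: Q has 1 at row 1, column 1; remove that cell from P, ejecting 3. So w(1) = 3. P is now [].

So w = 3 1 2 4 6 5.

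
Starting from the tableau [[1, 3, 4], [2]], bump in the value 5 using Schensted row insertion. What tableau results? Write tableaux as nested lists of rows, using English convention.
5 is larger than every entry of row 1, so it is appended to row 1. The new tableau is [[1, 3, 4, 5], [2]].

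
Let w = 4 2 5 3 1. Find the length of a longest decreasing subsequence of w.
3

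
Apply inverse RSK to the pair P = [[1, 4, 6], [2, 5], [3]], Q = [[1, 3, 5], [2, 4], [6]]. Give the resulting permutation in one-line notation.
Reverse the RSK construction: for i from n down to 1, find the cell of Q containing i, remove the entry at that cell from P, and reverse-bump it up through P; the value ejected from row 1 is w(i).

Step i=6: Q has 6 at row 3, column 1; remove 3 from row 3 of P and reverse-bump: 3 enters row 2 and ejects 2; 2 enters row 1 and ejects 1. So w(6) = 1. P is now [[2, 4, 6], [3, 5]].
Step i=5: Q has 5 at row 1, column 3; remove that cell from P, ejecting 6. So w(5) = 6. P is now [[2, 4], [3, 5]].
Step i=4: Q has 4 at row 2, column 2; remove 5 from row 2 of P and reverse-bump: 5 enters row 1 and ejects 4. So w(4) = 4. P is now [[2, 5], [3]].
Step i=3: Q has 3 at row 1, column 2; remove that cell from P, ejecting 5. So w(3) = 5. P is now [[2], [3]].
Step i=2: Q has 2 at row 2, column 1; remove 3 from row 2 of P and reverse-bump: 3 enters row 1 and ejects 2. So w(2) = 2. P is now [[3]].
Step i=1: Q has 1 at row 1, column 1; remove that cell from P, ejecting 3. So w(1) = 3. P is now [].

So w = 3 2 5 4 6 1.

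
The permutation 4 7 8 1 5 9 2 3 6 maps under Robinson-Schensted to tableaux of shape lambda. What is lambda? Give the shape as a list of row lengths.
[4, 4, 1]

RSK row insertion gives P = [[1, 2, 3, 6], [4, 5, 8, 9], [7]], which has shape [4, 4, 1].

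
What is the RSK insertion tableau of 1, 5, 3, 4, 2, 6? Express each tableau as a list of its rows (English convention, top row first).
Insert 1: appended to row 1. P = [[1]].
Insert 5: appended to row 1. P = [[1, 5]].
Insert 3: 3 bumps 5 from row 1; 5 starts row 2. P = [[1, 3], [5]].
Insert 4: appended to row 1. P = [[1, 3, 4], [5]].
Insert 2: 2 bumps 3 from row 1; 3 bumps 5 from row 2; 5 starts row 3. P = [[1, 2, 4], [3], [5]].
Insert 6: appended to row 1. P = [[1, 2, 4, 6], [3], [5]].

So P = [[1, 2, 4, 6], [3], [5]].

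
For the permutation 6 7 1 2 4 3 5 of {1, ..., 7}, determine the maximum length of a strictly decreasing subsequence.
3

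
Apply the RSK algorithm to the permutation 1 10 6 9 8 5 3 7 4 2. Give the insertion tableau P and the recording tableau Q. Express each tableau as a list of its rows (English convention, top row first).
Insert each entry of the permutation into P by Schensted row insertion, recording in Q the position of each new cell.

After inserting 1: P = [[1]].
After inserting 10: P = [[1, 10]].
After inserting 6: P = [[1, 6], [10]].
After inserting 9: P = [[1, 6, 9], [10]].
After inserting 8: P = [[1, 6, 8], [9], [10]].
After inserting 5: P = [[1, 5, 8], [6], [9], [10]].
After inserting 3: P = [[1, 3, 8], [5], [6], [9], [10]].
After inserting 7: P = [[1, 3, 7], [5, 8], [6], [9], [10]].
After inserting 4: P = [[1, 3, 4], [5, 7], [6, 8], [9], [10]].
After inserting 2: P = [[1, 2, 4], [3, 7], [5, 8], [6], [9], [10]].

So P = [[1, 2, 4], [3, 7], [5, 8], [6], [9], [10]], Q = [[1, 2, 4], [3, 8], [5, 9], [6], [7], [10]].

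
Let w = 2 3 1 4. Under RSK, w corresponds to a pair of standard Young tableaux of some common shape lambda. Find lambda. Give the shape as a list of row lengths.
[3, 1]

Row-insert each entry into an empty tableau.

After inserting 2: P = [[2]].
After inserting 3: P = [[2, 3]].
After inserting 1: P = [[1, 3], [2]].
After inserting 4: P = [[1, 3, 4], [2]].

The final insertion tableau P = [[1, 3, 4], [2]] has shape [3, 1].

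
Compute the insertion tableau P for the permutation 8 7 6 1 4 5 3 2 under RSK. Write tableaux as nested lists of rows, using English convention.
Insert 8: appended to row 1. P = [[8]].
Insert 7: 7 bumps 8 from row 1; 8 starts row 2. P = [[7], [8]].
Insert 6: 6 bumps 7 from row 1; 7 bumps 8 from row 2; 8 starts row 3. P = [[6], [7], [8]].
Insert 1: 1 bumps 6 from row 1; 6 bumps 7 from row 2; 7 bumps 8 from row 3; 8 starts row 4. P = [[1], [6], [7], [8]].
Insert 4: appended to row 1. P = [[1, 4], [6], [7], [8]].
Insert 5: appended to row 1. P = [[1, 4, 5], [6], [7], [8]].
Insert 3: 3 bumps 4 from row 1; 4 bumps 6 from row 2; 6 bumps 7 from row 3; 7 bumps 8 from row 4; 8 starts row 5. P = [[1, 3, 5], [4], [6], [7], [8]].
Insert 2: 2 bumps 3 from row 1; 3 bumps 4 from row 2; 4 bumps 6 from row 3; 6 bumps 7 from row 4; 7 bumps 8 from row 5; 8 starts row 6. P = [[1, 2, 5], [3], [4], [6], [7], [8]].

So P = [[1, 2, 5], [3], [4], [6], [7], [8]].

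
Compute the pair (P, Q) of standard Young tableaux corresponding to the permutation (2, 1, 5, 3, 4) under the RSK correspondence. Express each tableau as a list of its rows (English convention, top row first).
Insert each entry of the permutation into P by Schensted row insertion, recording in Q the position of each new cell.

Insert 2: appended to row 1. P = [[2]], Q = [[1]].
Insert 1: 1 bumps 2 from row 1; 2 starts row 2. P = [[1], [2]], Q = [[1], [2]].
Insert 5: appended to row 1. P = [[1, 5], [2]], Q = [[1, 3], [2]].
Insert 3: 3 bumps 5 from row 1; 5 appends to row 2. P = [[1, 3], [2, 5]], Q = [[1, 3], [2, 4]].
Insert 4: appended to row 1. P = [[1, 3, 4], [2, 5]], Q = [[1, 3, 5], [2, 4]].

So P = [[1, 3, 4], [2, 5]], Q = [[1, 3, 5], [2, 4]].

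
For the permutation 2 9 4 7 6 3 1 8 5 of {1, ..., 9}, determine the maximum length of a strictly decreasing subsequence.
5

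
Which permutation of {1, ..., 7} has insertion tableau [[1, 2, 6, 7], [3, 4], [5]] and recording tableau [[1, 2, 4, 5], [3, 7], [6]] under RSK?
3 5 4 6 7 1 2

Reverse the RSK construction: for i from n down to 1, find the cell of Q containing i, remove the entry at that cell from P, and reverse-bump it up through P; the value ejected from row 1 is w(i).

Step i=7: Q has 7 at row 2, column 2; remove 4 from row 2 of P and reverse-bump: 4 enters row 1 and ejects 2. So w(7) = 2. P is now [[1, 4, 6, 7], [3], [5]].
Step i=6: Q has 6 at row 3, column 1; remove 5 from row 3 of P and reverse-bump: 5 enters row 2 and ejects 3; 3 enters row 1 and ejects 1. So w(6) = 1. P is now [[3, 4, 6, 7], [5]].
Step i=5: Q has 5 at row 1, column 4; remove that cell from P, ejecting 7. So w(5) = 7. P is now [[3, 4, 6], [5]].
Step i=4: Q has 4 at row 1, column 3; remove that cell from P, ejecting 6. So w(4) = 6. P is now [[3, 4], [5]].
Step i=3: Q has 3 at row 2, column 1; remove 5 from row 2 of P and reverse-bump: 5 enters row 1 and ejects 4. So w(3) = 4. P is now [[3, 5]].
Step i=2: Q has 2 at row 1, column 2; remove that cell from P, ejecting 5. So w(2) = 5. P is now [[3]].
Step i=1: Q has 1 at row 1, column 1; remove that cell from P, ejecting 3. So w(1) = 3. P is now [].

So w = 3 5 4 6 7 1 2.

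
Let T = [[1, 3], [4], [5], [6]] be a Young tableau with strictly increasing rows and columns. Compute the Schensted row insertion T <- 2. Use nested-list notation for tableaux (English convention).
[[1, 2], [3], [4], [5], [6]]

In row 1, 2 replaces 3 (the leftmost entry greater than 2); 3 is bumped to row 2. In row 2, 3 replaces 4 (the leftmost entry greater than 3); 4 is bumped to row 3. In row 3, 4 replaces 5 (the leftmost entry greater than 4); 5 is bumped to row 4. In row 4, 5 replaces 6 (the leftmost entry greater than 5); 6 is bumped to row 5. 6 starts a new row 5. The new tableau is [[1, 2], [3], [4], [5], [6]].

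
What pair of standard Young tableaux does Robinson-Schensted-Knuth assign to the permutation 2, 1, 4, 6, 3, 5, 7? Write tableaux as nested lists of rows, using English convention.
Insert each entry of the permutation into P by Schensted row insertion, recording in Q the position of each new cell.

After inserting 2: P = [[2]].
After inserting 1: P = [[1], [2]].
After inserting 4: P = [[1, 4], [2]].
After inserting 6: P = [[1, 4, 6], [2]].
After inserting 3: P = [[1, 3, 6], [2, 4]].
After inserting 5: P = [[1, 3, 5], [2, 4, 6]].
After inserting 7: P = [[1, 3, 5, 7], [2, 4, 6]].

So P = [[1, 3, 5, 7], [2, 4, 6]], Q = [[1, 3, 4, 7], [2, 5, 6]].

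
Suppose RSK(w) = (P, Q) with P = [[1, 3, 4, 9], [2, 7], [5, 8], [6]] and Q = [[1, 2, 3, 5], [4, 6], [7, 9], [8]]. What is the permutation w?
Reverse RSK: for i = n, n-1, ..., 1, locate i in Q, remove the corresponding corner cell from P, and reverse-bump its entry up through P; the value ejected from row 1 is w(i).

So w = 2 6 8 5 9 7 3 1 4.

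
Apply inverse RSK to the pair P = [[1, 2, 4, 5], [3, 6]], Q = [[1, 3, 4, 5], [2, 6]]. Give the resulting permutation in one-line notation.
3 1 2 4 6 5

Reverse RSK: for i = n, n-1, ..., 1, locate i in Q, remove the corresponding corner cell from P, and reverse-bump its entry up through P; the value ejected from row 1 is w(i).

So w = 3 1 2 4 6 5.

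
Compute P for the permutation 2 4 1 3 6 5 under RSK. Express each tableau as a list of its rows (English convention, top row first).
P = [[1, 3, 5], [2, 4, 6]]

After inserting 2: P = [[2]].
After inserting 4: P = [[2, 4]].
After inserting 1: P = [[1, 4], [2]].
After inserting 3: P = [[1, 3], [2, 4]].
After inserting 6: P = [[1, 3, 6], [2, 4]].
After inserting 5: P = [[1, 3, 5], [2, 4, 6]].

So P = [[1, 3, 5], [2, 4, 6]].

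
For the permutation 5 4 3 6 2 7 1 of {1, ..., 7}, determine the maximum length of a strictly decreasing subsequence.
5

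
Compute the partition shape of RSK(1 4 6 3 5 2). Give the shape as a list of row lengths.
[3, 2, 1]

Row-insert each entry into an empty tableau.

After inserting 1: P = [[1]].
After inserting 4: P = [[1, 4]].
After inserting 6: P = [[1, 4, 6]].
After inserting 3: P = [[1, 3, 6], [4]].
After inserting 5: P = [[1, 3, 5], [4, 6]].
After inserting 2: P = [[1, 2, 5], [3, 6], [4]].

The final insertion tableau P = [[1, 2, 5], [3, 6], [4]] has shape [3, 2, 1].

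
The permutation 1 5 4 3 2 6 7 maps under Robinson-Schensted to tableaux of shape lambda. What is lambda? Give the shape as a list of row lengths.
[4, 1, 1, 1]

Row-insert each entry into an empty tableau.

After inserting 1: P = [[1]].
After inserting 5: P = [[1, 5]].
After inserting 4: P = [[1, 4], [5]].
After inserting 3: P = [[1, 3], [4], [5]].
After inserting 2: P = [[1, 2], [3], [4], [5]].
After inserting 6: P = [[1, 2, 6], [3], [4], [5]].
After inserting 7: P = [[1, 2, 6, 7], [3], [4], [5]].

The final insertion tableau P = [[1, 2, 6, 7], [3], [4], [5]] has shape [4, 1, 1, 1].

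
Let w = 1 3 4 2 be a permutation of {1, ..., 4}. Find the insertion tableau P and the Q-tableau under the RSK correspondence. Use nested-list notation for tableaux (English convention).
P = [[1, 2, 4], [3]], Q = [[1, 2, 3], [4]]

Insert each entry of the permutation into P by Schensted row insertion, recording in Q the position of each new cell.

Insert 1: appended to row 1. P = [[1]], Q = [[1]].
Insert 3: appended to row 1. P = [[1, 3]], Q = [[1, 2]].
Insert 4: appended to row 1. P = [[1, 3, 4]], Q = [[1, 2, 3]].
Insert 2: 2 bumps 3 from row 1; 3 starts row 2. P = [[1, 2, 4], [3]], Q = [[1, 2, 3], [4]].

So P = [[1, 2, 4], [3]], Q = [[1, 2, 3], [4]].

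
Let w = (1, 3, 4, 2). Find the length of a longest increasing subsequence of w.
3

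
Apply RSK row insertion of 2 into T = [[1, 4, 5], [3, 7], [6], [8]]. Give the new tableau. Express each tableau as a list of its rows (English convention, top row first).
In row 1, 2 replaces 4 (the leftmost entry greater than 2); 4 is bumped to row 2. In row 2, 4 replaces 7 (the leftmost entry greater than 4); 7 is bumped to row 3. 7 is appended to row 3. The new tableau is [[1, 2, 5], [3, 4], [6, 7], [8]].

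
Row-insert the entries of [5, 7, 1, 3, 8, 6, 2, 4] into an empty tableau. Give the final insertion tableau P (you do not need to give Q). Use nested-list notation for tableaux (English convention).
P = [[1, 2, 4], [3, 6, 8], [5, 7]]

After inserting 5: P = [[5]].
After inserting 7: P = [[5, 7]].
After inserting 1: P = [[1, 7], [5]].
After inserting 3: P = [[1, 3], [5, 7]].
After inserting 8: P = [[1, 3, 8], [5, 7]].
After inserting 6: P = [[1, 3, 6], [5, 7, 8]].
After inserting 2: P = [[1, 2, 6], [3, 7, 8], [5]].
After inserting 4: P = [[1, 2, 4], [3, 6, 8], [5, 7]].

So P = [[1, 2, 4], [3, 6, 8], [5, 7]].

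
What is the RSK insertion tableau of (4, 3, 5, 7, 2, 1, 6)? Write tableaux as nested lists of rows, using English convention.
Insert 4: appended to row 1. P = [[4]].
Insert 3: 3 bumps 4 from row 1; 4 starts row 2. P = [[3], [4]].
Insert 5: appended to row 1. P = [[3, 5], [4]].
Insert 7: appended to row 1. P = [[3, 5, 7], [4]].
Insert 2: 2 bumps 3 from row 1; 3 bumps 4 from row 2; 4 starts row 3. P = [[2, 5, 7], [3], [4]].
Insert 1: 1 bumps 2 from row 1; 2 bumps 3 from row 2; 3 bumps 4 from row 3; 4 starts row 4. P = [[1, 5, 7], [2], [3], [4]].
Insert 6: 6 bumps 7 from row 1; 7 appends to row 2. P = [[1, 5, 6], [2, 7], [3], [4]].

So P = [[1, 5, 6], [2, 7], [3], [4]].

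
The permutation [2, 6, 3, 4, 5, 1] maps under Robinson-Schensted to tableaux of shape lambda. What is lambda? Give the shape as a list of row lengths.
[4, 1, 1]

RSK row insertion gives P = [[1, 3, 4, 5], [2], [6]], which has shape [4, 1, 1].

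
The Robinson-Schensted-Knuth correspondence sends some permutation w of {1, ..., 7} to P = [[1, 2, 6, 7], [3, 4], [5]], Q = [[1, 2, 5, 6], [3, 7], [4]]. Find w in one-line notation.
Reverse the RSK construction: for i from n down to 1, find the cell of Q containing i, remove the entry at that cell from P, and reverse-bump it up through P; the value ejected from row 1 is w(i).

Step i=7: Q has 7 at row 2, column 2; remove 4 from row 2 of P and reverse-bump: 4 enters row 1 and ejects 2. So w(7) = 2. P is now [[1, 4, 6, 7], [3], [5]].
Step i=6: Q has 6 at row 1, column 4; remove that cell from P, ejecting 7. So w(6) = 7. P is now [[1, 4, 6], [3], [5]].
Step i=5: Q has 5 at row 1, column 3; remove that cell from P, ejecting 6. So w(5) = 6. P is now [[1, 4], [3], [5]].
Step i=4: Q has 4 at row 3, column 1; remove 5 from row 3 of P and reverse-bump: 5 enters row 2 and ejects 3; 3 enters row 1 and ejects 1. So w(4) = 1. P is now [[3, 4], [5]].
Step i=3: Q has 3 at row 2, column 1; remove 5 from row 2 of P and reverse-bump: 5 enters row 1 and ejects 4. So w(3) = 4. P is now [[3, 5]].
Step i=2: Q has 2 at row 1, column 2; remove that cell from P, ejecting 5. So w(2) = 5. P is now [[3]].
Step i=1: Q has 1 at row 1, column 1; remove that cell from P, ejecting 3. So w(1) = 3. P is now [].

So w = 3 5 4 1 6 7 2.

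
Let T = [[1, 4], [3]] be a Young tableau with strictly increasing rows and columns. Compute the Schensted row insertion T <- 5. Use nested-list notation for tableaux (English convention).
5 is larger than every entry of row 1, so it is appended to row 1. The new tableau is [[1, 4, 5], [3]].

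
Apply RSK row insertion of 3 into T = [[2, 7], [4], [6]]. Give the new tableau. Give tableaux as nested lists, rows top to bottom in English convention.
In row 1, 3 replaces 7 (the leftmost entry greater than 3); 7 is bumped to row 2. 7 is appended to row 2. The new tableau is [[2, 3], [4, 7], [6]].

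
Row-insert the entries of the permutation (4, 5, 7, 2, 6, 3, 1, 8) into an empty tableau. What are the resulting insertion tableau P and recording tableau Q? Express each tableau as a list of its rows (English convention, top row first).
Insert each entry of the permutation into P by Schensted row insertion, recording in Q the position of each new cell.

Insert 4: appended to row 1. P = [[4]].
Insert 5: appended to row 1. P = [[4, 5]].
Insert 7: appended to row 1. P = [[4, 5, 7]].
Insert 2: 2 bumps 4 from row 1; 4 starts row 2. P = [[2, 5, 7], [4]].
Insert 6: 6 bumps 7 from row 1; 7 appends to row 2. P = [[2, 5, 6], [4, 7]].
Insert 3: 3 bumps 5 from row 1; 5 bumps 7 from row 2; 7 starts row 3. P = [[2, 3, 6], [4, 5], [7]].
Insert 1: 1 bumps 2 from row 1; 2 bumps 4 from row 2; 4 bumps 7 from row 3; 7 starts row 4. P = [[1, 3, 6], [2, 5], [4], [7]].
Insert 8: appended to row 1. P = [[1, 3, 6, 8], [2, 5], [4], [7]].

So P = [[1, 3, 6, 8], [2, 5], [4], [7]], Q = [[1, 2, 3, 8], [4, 5], [6], [7]].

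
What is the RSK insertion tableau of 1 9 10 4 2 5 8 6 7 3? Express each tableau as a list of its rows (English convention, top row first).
P = [[1, 2, 3, 6, 7], [4, 5], [8, 10], [9]]

Insert 1: appended to row 1. P = [[1]].
Insert 9: appended to row 1. P = [[1, 9]].
Insert 10: appended to row 1. P = [[1, 9, 10]].
Insert 4: 4 bumps 9 from row 1; 9 starts row 2. P = [[1, 4, 10], [9]].
Insert 2: 2 bumps 4 from row 1; 4 bumps 9 from row 2; 9 starts row 3. P = [[1, 2, 10], [4], [9]].
Insert 5: 5 bumps 10 from row 1; 10 appends to row 2. P = [[1, 2, 5], [4, 10], [9]].
Insert 8: appended to row 1. P = [[1, 2, 5, 8], [4, 10], [9]].
Insert 6: 6 bumps 8 from row 1; 8 bumps 10 from row 2; 10 appends to row 3. P = [[1, 2, 5, 6], [4, 8], [9, 10]].
Insert 7: appended to row 1. P = [[1, 2, 5, 6, 7], [4, 8], [9, 10]].
Insert 3: 3 bumps 5 from row 1; 5 bumps 8 from row 2; 8 bumps 9 from row 3; 9 starts row 4. P = [[1, 2, 3, 6, 7], [4, 5], [8, 10], [9]].

So P = [[1, 2, 3, 6, 7], [4, 5], [8, 10], [9]].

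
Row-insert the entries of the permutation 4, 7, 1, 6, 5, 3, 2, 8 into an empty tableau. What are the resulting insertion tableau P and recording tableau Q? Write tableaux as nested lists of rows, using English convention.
Insert each entry of the permutation into P by Schensted row insertion, recording in Q the position of each new cell.

After inserting 4: P = [[4]].
After inserting 7: P = [[4, 7]].
After inserting 1: P = [[1, 7], [4]].
After inserting 6: P = [[1, 6], [4, 7]].
After inserting 5: P = [[1, 5], [4, 6], [7]].
After inserting 3: P = [[1, 3], [4, 5], [6], [7]].
After inserting 2: P = [[1, 2], [3, 5], [4], [6], [7]].
After inserting 8: P = [[1, 2, 8], [3, 5], [4], [6], [7]].

So P = [[1, 2, 8], [3, 5], [4], [6], [7]], Q = [[1, 2, 8], [3, 4], [5], [6], [7]].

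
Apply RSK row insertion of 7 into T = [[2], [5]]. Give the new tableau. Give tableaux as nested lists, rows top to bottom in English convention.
7 is larger than every entry of row 1, so it is appended to row 1. The new tableau is [[2, 7], [5]].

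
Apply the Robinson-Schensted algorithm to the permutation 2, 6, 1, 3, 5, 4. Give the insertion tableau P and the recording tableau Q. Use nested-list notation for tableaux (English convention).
Insert each entry of the permutation into P by Schensted row insertion, recording in Q the position of each new cell.

Insert 2: appended to row 1. P = [[2]].
Insert 6: appended to row 1. P = [[2, 6]].
Insert 1: 1 bumps 2 from row 1; 2 starts row 2. P = [[1, 6], [2]].
Insert 3: 3 bumps 6 from row 1; 6 appends to row 2. P = [[1, 3], [2, 6]].
Insert 5: appended to row 1. P = [[1, 3, 5], [2, 6]].
Insert 4: 4 bumps 5 from row 1; 5 bumps 6 from row 2; 6 starts row 3. P = [[1, 3, 4], [2, 5], [6]].

So P = [[1, 3, 4], [2, 5], [6]], Q = [[1, 2, 5], [3, 4], [6]].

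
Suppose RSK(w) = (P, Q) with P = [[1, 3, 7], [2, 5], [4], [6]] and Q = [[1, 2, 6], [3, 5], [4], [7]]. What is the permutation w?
4 6 5 2 3 7 1

Reverse the RSK construction: for i from n down to 1, find the cell of Q containing i, remove the entry at that cell from P, and reverse-bump it up through P; the value ejected from row 1 is w(i).

Step i=7: Q has 7 at row 4, column 1; remove 6 from row 4 of P and reverse-bump: 6 enters row 3 and ejects 4; 4 enters row 2 and ejects 2; 2 enters row 1 and ejects 1. So w(7) = 1. P is now [[2, 3, 7], [4, 5], [6]].
Step i=6: Q has 6 at row 1, column 3; remove that cell from P, ejecting 7. So w(6) = 7. P is now [[2, 3], [4, 5], [6]].
Step i=5: Q has 5 at row 2, column 2; remove 5 from row 2 of P and reverse-bump: 5 enters row 1 and ejects 3. So w(5) = 3. P is now [[2, 5], [4], [6]].
Step i=4: Q has 4 at row 3, column 1; remove 6 from row 3 of P and reverse-bump: 6 enters row 2 and ejects 4; 4 enters row 1 and ejects 2. So w(4) = 2. P is now [[4, 5], [6]].
Step i=3: Q has 3 at row 2, column 1; remove 6 from row 2 of P and reverse-bump: 6 enters row 1 and ejects 5. So w(3) = 5. P is now [[4, 6]].
Step i=2: Q has 2 at row 1, column 2; remove that cell from P, ejecting 6. So w(2) = 6. P is now [[4]].
Step i=1: Q has 1 at row 1, column 1; remove that cell from P, ejecting 4. So w(1) = 4. P is now [].

So w = 4 6 5 2 3 7 1.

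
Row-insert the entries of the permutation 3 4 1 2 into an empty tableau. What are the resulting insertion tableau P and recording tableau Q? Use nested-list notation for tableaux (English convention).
P = [[1, 2], [3, 4]], Q = [[1, 2], [3, 4]]

Insert each entry of the permutation into P by Schensted row insertion, recording in Q the position of each new cell.

After inserting 3: P = [[3]].
After inserting 4: P = [[3, 4]].
After inserting 1: P = [[1, 4], [3]].
After inserting 2: P = [[1, 2], [3, 4]].

So P = [[1, 2], [3, 4]], Q = [[1, 2], [3, 4]].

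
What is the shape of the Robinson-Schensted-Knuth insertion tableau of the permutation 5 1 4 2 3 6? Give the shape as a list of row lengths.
[4, 1, 1]

Row-insert each entry into an empty tableau.

After inserting 5: P = [[5]].
After inserting 1: P = [[1], [5]].
After inserting 4: P = [[1, 4], [5]].
After inserting 2: P = [[1, 2], [4], [5]].
After inserting 3: P = [[1, 2, 3], [4], [5]].
After inserting 6: P = [[1, 2, 3, 6], [4], [5]].

The final insertion tableau P = [[1, 2, 3, 6], [4], [5]] has shape [4, 1, 1].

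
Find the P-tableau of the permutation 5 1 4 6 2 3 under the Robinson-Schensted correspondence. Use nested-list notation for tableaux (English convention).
Insert 5: appended to row 1. P = [[5]].
Insert 1: 1 bumps 5 from row 1; 5 starts row 2. P = [[1], [5]].
Insert 4: appended to row 1. P = [[1, 4], [5]].
Insert 6: appended to row 1. P = [[1, 4, 6], [5]].
Insert 2: 2 bumps 4 from row 1; 4 bumps 5 from row 2; 5 starts row 3. P = [[1, 2, 6], [4], [5]].
Insert 3: 3 bumps 6 from row 1; 6 appends to row 2. P = [[1, 2, 3], [4, 6], [5]].

So P = [[1, 2, 3], [4, 6], [5]].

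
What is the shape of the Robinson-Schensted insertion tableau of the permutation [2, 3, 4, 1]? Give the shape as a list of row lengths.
Row-insert each entry into an empty tableau.

After inserting 2: P = [[2]].
After inserting 3: P = [[2, 3]].
After inserting 4: P = [[2, 3, 4]].
After inserting 1: P = [[1, 3, 4], [2]].

The final insertion tableau P = [[1, 3, 4], [2]] has shape [3, 1].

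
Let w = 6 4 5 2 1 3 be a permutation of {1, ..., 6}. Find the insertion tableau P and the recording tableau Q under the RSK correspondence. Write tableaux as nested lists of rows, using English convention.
P = [[1, 3], [2, 5], [4], [6]], Q = [[1, 3], [2, 6], [4], [5]]

Insert each entry of the permutation into P by Schensted row insertion, recording in Q the position of each new cell.

Insert 6: appended to row 1. P = [[6]].
Insert 4: 4 bumps 6 from row 1; 6 starts row 2. P = [[4], [6]].
Insert 5: appended to row 1. P = [[4, 5], [6]].
Insert 2: 2 bumps 4 from row 1; 4 bumps 6 from row 2; 6 starts row 3. P = [[2, 5], [4], [6]].
Insert 1: 1 bumps 2 from row 1; 2 bumps 4 from row 2; 4 bumps 6 from row 3; 6 starts row 4. P = [[1, 5], [2], [4], [6]].
Insert 3: 3 bumps 5 from row 1; 5 appends to row 2. P = [[1, 3], [2, 5], [4], [6]].

So P = [[1, 3], [2, 5], [4], [6]], Q = [[1, 3], [2, 6], [4], [5]].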